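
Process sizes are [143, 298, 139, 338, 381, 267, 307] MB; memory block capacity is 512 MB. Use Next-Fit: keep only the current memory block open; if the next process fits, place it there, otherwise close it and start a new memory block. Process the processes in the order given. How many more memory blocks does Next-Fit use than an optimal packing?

0

Next-Fit: [143,298] [139,338] [381] [267] [307] → 5 memory blocks.
5 processes exceed 256 MB (half the capacity), and no two of those can share a memory block, so at least 5 memory blocks are needed.
So 5 is already optimal.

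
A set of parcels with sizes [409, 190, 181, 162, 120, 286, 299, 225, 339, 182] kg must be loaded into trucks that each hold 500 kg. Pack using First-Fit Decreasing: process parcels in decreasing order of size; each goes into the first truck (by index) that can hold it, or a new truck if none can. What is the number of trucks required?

Sorted descending: 409, 339, 299, 286, 225, 190, 182, 181, 162, 120.
truck 1: place 409 kg, 91 kg left
truck 2: place 339 kg, 161 kg left
truck 3: place 299 kg, 201 kg left
truck 4: place 286 kg, 214 kg left
truck 5: place 225 kg, 275 kg left
truck 3: place 190 kg, 11 kg left
truck 4: place 182 kg, 32 kg left
truck 5: place 181 kg, 94 kg left
truck 6: place 162 kg, 338 kg left
truck 2: place 120 kg, 41 kg left
Final trucks: [409] [339,120] [299,190] [286,182] [225,181] [162].

6 trucks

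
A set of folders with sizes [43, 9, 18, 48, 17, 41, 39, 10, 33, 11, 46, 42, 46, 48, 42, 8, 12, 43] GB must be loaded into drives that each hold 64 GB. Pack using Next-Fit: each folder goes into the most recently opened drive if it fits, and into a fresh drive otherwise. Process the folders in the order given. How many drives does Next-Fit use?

12

43 GB → drive 1 (remaining 21 GB)
9 GB → drive 1 (remaining 12 GB)
18 GB → drive 2 (remaining 46 GB)
48 GB → drive 3 (remaining 16 GB)
17 GB → drive 4 (remaining 47 GB)
41 GB → drive 4 (remaining 6 GB)
39 GB → drive 5 (remaining 25 GB)
10 GB → drive 5 (remaining 15 GB)
33 GB → drive 6 (remaining 31 GB)
11 GB → drive 6 (remaining 20 GB)
46 GB → drive 7 (remaining 18 GB)
42 GB → drive 8 (remaining 22 GB)
46 GB → drive 9 (remaining 18 GB)
48 GB → drive 10 (remaining 16 GB)
42 GB → drive 11 (remaining 22 GB)
8 GB → drive 11 (remaining 14 GB)
12 GB → drive 11 (remaining 2 GB)
43 GB → drive 12 (remaining 21 GB)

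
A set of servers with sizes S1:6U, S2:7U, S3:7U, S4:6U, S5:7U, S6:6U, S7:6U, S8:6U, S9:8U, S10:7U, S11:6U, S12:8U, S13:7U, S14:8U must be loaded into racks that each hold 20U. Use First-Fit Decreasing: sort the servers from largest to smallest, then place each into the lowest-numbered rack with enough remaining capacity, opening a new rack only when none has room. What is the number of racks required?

Sorted descending: 8, 8, 8, 7, 7, 7, 7, 7, 6, 6, 6, 6, 6, 6.
Put 8U in rack 1; 12U remain.
Put 8U in rack 1; 4U remain.
Put 8U in rack 2; 12U remain.
Put 7U in rack 2; 5U remain.
Put 7U in rack 3; 13U remain.
Put 7U in rack 3; 6U remain.
Put 7U in rack 4; 13U remain.
Put 7U in rack 4; 6U remain.
Put 6U in rack 3; 0U remain.
Put 6U in rack 4; 0U remain.
Put 6U in rack 5; 14U remain.
Put 6U in rack 5; 8U remain.
Put 6U in rack 5; 2U remain.
Put 6U in rack 6; 14U remain.
Final racks: [8,8] [8,7] [7,7,6] [7,7,6] [6,6,6] [6].

6 racks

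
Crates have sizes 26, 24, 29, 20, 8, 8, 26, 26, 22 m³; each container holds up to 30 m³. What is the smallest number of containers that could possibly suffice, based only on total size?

Total size = 26 + 24 + 29 + 20 + 8 + 8 + 26 + 26 + 22 = 189 m³.
⌈189 / 30⌉ = 7.

7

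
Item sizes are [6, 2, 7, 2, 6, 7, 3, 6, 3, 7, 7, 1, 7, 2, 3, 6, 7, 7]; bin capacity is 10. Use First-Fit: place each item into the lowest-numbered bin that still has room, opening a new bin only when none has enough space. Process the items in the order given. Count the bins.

11

bin 1: place 6, 4 left
bin 1: place 2, 2 left
bin 2: place 7, 3 left
bin 1: place 2, 0 left
bin 3: place 6, 4 left
bin 4: place 7, 3 left
bin 2: place 3, 0 left
bin 5: place 6, 4 left
bin 3: place 3, 1 left
bin 6: place 7, 3 left
bin 7: place 7, 3 left
bin 3: place 1, 0 left
bin 8: place 7, 3 left
bin 4: place 2, 1 left
bin 5: place 3, 1 left
bin 9: place 6, 4 left
bin 10: place 7, 3 left
bin 11: place 7, 3 left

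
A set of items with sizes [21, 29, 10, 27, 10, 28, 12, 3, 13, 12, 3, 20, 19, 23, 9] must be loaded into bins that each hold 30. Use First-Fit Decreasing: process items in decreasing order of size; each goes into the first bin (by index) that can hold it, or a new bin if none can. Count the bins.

9

Sorted descending: 29, 28, 27, 23, 21, 20, 19, 13, 12, 12, 10, 10, 9, 3, 3.
Put 29 in bin 1; 1 remain.
Put 28 in bin 2; 2 remain.
Put 27 in bin 3; 3 remain.
Put 23 in bin 4; 7 remain.
Put 21 in bin 5; 9 remain.
Put 20 in bin 6; 10 remain.
Put 19 in bin 7; 11 remain.
Put 13 in bin 8; 17 remain.
Put 12 in bin 8; 5 remain.
Put 12 in bin 9; 18 remain.
Put 10 in bin 6; 0 remain.
Put 10 in bin 7; 1 remain.
Put 9 in bin 5; 0 remain.
Put 3 in bin 3; 0 remain.
Put 3 in bin 4; 4 remain.
Final bins: [29] [28] [27,3] [23,3] [21,9] [20,10] [19,10] [13,12] [12].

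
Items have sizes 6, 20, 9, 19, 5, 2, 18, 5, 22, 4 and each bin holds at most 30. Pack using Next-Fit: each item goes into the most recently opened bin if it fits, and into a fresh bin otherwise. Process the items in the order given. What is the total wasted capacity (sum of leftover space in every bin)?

Put 6 in bin 1; 24 remain.
Put 20 in bin 1; 4 remain.
Put 9 in bin 2; 21 remain.
Put 19 in bin 2; 2 remain.
Put 5 in bin 3; 25 remain.
Put 2 in bin 3; 23 remain.
Put 18 in bin 3; 5 remain.
Put 5 in bin 3; 0 remain.
Put 22 in bin 4; 8 remain.
Put 4 in bin 4; 4 remain.
4 bins × 30 = 120; used 110; unused 10.

10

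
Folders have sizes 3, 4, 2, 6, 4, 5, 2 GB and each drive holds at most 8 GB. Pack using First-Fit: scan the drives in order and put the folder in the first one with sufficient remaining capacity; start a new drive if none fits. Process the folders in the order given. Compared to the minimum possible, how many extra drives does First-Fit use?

First-Fit: [3,4] [2,6] [4,2] [5] → 4 drives.
Total size 26 GB; any packing needs at least ⌈26/8⌉ = 4 drives.
So 4 is already optimal.

0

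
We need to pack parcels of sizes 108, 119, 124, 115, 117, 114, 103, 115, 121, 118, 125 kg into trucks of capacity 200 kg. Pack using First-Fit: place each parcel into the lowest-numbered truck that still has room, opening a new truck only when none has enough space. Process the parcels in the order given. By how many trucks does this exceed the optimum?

0

First-Fit: [108] [119] [124] [115] [117] [114] [103] [115] [121] [118] [125] → 11 trucks.
11 parcels exceed 100 kg (half the capacity), and no two of those can share a truck, so at least 11 trucks are needed.
So 11 is already optimal.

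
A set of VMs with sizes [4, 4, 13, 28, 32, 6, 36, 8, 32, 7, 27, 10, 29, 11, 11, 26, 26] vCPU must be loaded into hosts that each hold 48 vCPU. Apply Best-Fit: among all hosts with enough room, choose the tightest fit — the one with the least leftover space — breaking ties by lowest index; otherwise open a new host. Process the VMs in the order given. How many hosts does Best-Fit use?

4 vCPU → host 1 (remaining 44 vCPU)
4 vCPU → host 1 (remaining 40 vCPU)
13 vCPU → host 1 (remaining 27 vCPU)
28 vCPU → host 2 (remaining 20 vCPU)
32 vCPU → host 3 (remaining 16 vCPU)
6 vCPU → host 3 (remaining 10 vCPU)
36 vCPU → host 4 (remaining 12 vCPU)
8 vCPU → host 3 (remaining 2 vCPU)
32 vCPU → host 5 (remaining 16 vCPU)
7 vCPU → host 4 (remaining 5 vCPU)
27 vCPU → host 1 (remaining 0 vCPU)
10 vCPU → host 5 (remaining 6 vCPU)
29 vCPU → host 6 (remaining 19 vCPU)
11 vCPU → host 6 (remaining 8 vCPU)
11 vCPU → host 2 (remaining 9 vCPU)
26 vCPU → host 7 (remaining 22 vCPU)
26 vCPU → host 8 (remaining 22 vCPU)

8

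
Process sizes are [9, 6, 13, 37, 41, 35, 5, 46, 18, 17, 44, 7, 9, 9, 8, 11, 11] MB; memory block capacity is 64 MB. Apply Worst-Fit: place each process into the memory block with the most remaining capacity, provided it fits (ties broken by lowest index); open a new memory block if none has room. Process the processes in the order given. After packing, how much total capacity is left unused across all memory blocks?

58

9 MB → memory block 1 (remaining 55 MB)
6 MB → memory block 1 (remaining 49 MB)
13 MB → memory block 1 (remaining 36 MB)
37 MB → memory block 2 (remaining 27 MB)
41 MB → memory block 3 (remaining 23 MB)
35 MB → memory block 1 (remaining 1 MB)
5 MB → memory block 2 (remaining 22 MB)
46 MB → memory block 4 (remaining 18 MB)
18 MB → memory block 3 (remaining 5 MB)
17 MB → memory block 2 (remaining 5 MB)
44 MB → memory block 5 (remaining 20 MB)
7 MB → memory block 5 (remaining 13 MB)
9 MB → memory block 4 (remaining 9 MB)
9 MB → memory block 5 (remaining 4 MB)
8 MB → memory block 4 (remaining 1 MB)
11 MB → memory block 6 (remaining 53 MB)
11 MB → memory block 6 (remaining 42 MB)
6 memory blocks × 64 MB = 384 MB; used 326 MB; unused 58 MB.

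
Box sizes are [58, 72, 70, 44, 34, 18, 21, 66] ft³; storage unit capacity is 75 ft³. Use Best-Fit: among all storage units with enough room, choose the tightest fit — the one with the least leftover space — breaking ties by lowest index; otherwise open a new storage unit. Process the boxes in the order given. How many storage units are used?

58 ft³ → storage unit 1 (remaining 17 ft³)
72 ft³ → storage unit 2 (remaining 3 ft³)
70 ft³ → storage unit 3 (remaining 5 ft³)
44 ft³ → storage unit 4 (remaining 31 ft³)
34 ft³ → storage unit 5 (remaining 41 ft³)
18 ft³ → storage unit 4 (remaining 13 ft³)
21 ft³ → storage unit 5 (remaining 20 ft³)
66 ft³ → storage unit 6 (remaining 9 ft³)

6 storage units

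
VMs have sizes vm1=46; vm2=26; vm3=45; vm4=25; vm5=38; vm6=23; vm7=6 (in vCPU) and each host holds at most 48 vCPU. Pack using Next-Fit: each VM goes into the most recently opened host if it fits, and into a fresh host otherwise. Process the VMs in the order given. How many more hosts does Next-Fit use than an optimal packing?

Next-Fit: [46] [26] [45] [25] [38] [23,6] → 6 hosts.
Total size 209 vCPU; any packing needs at least ⌈209/48⌉ = 5 hosts.
An optimal packing achieves that bound: [46] [45] [38,6] [26] [25,23] → 5 hosts.
Excess: 6 − 5 = 1.

1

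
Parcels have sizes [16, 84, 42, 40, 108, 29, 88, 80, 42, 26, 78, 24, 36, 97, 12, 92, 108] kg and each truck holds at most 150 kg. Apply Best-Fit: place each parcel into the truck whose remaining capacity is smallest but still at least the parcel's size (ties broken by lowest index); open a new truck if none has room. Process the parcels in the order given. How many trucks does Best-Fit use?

8 trucks

16 kg → truck 1 (remaining 134 kg)
84 kg → truck 1 (remaining 50 kg)
42 kg → truck 1 (remaining 8 kg)
40 kg → truck 2 (remaining 110 kg)
108 kg → truck 2 (remaining 2 kg)
29 kg → truck 3 (remaining 121 kg)
88 kg → truck 3 (remaining 33 kg)
80 kg → truck 4 (remaining 70 kg)
42 kg → truck 4 (remaining 28 kg)
26 kg → truck 4 (remaining 2 kg)
78 kg → truck 5 (remaining 72 kg)
24 kg → truck 3 (remaining 9 kg)
36 kg → truck 5 (remaining 36 kg)
97 kg → truck 6 (remaining 53 kg)
12 kg → truck 5 (remaining 24 kg)
92 kg → truck 7 (remaining 58 kg)
108 kg → truck 8 (remaining 42 kg)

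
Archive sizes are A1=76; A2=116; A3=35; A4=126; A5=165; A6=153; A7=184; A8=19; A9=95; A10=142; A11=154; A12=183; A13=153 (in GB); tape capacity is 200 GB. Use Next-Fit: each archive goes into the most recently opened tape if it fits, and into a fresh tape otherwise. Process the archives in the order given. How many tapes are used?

A1 (76 GB) → tape 1 (remaining 124 GB)
A2 (116 GB) → tape 1 (remaining 8 GB)
A3 (35 GB) → tape 2 (remaining 165 GB)
A4 (126 GB) → tape 2 (remaining 39 GB)
A5 (165 GB) → tape 3 (remaining 35 GB)
A6 (153 GB) → tape 4 (remaining 47 GB)
A7 (184 GB) → tape 5 (remaining 16 GB)
A8 (19 GB) → tape 6 (remaining 181 GB)
A9 (95 GB) → tape 6 (remaining 86 GB)
A10 (142 GB) → tape 7 (remaining 58 GB)
A11 (154 GB) → tape 8 (remaining 46 GB)
A12 (183 GB) → tape 9 (remaining 17 GB)
A13 (153 GB) → tape 10 (remaining 47 GB)
Final tapes: [76,116] [35,126] [165] [153] [184] [19,95] [142] [154] [183] [153].

10 tapes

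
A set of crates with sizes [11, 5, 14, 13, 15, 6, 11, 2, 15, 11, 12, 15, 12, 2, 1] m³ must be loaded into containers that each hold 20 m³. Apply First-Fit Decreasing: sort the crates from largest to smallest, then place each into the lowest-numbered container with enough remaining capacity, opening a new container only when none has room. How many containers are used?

10 containers

Sorted descending: 15, 15, 15, 14, 13, 12, 12, 11, 11, 11, 6, 5, 2, 2, 1.
Put 15 m³ in container 1; 5 m³ remain.
Put 15 m³ in container 2; 5 m³ remain.
Put 15 m³ in container 3; 5 m³ remain.
Put 14 m³ in container 4; 6 m³ remain.
Put 13 m³ in container 5; 7 m³ remain.
Put 12 m³ in container 6; 8 m³ remain.
Put 12 m³ in container 7; 8 m³ remain.
Put 11 m³ in container 8; 9 m³ remain.
Put 11 m³ in container 9; 9 m³ remain.
Put 11 m³ in container 10; 9 m³ remain.
Put 6 m³ in container 4; 0 m³ remain.
Put 5 m³ in container 1; 0 m³ remain.
Put 2 m³ in container 2; 3 m³ remain.
Put 2 m³ in container 2; 1 m³ remain.
Put 1 m³ in container 2; 0 m³ remain.
Final containers: [15,5] [15,2,2,1] [15] [14,6] [13] [12] [12] [11] [11] [11].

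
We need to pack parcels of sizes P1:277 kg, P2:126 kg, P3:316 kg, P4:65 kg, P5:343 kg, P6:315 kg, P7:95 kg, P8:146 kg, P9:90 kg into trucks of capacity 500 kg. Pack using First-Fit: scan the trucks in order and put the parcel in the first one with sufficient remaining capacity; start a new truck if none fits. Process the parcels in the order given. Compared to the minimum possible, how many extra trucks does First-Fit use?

0

First-Fit: [277,126,65] [316,95] [343,146] [315,90] → 4 trucks.
Total size 1773 kg; any packing needs at least ⌈1773/500⌉ = 4 trucks.
So 4 is already optimal.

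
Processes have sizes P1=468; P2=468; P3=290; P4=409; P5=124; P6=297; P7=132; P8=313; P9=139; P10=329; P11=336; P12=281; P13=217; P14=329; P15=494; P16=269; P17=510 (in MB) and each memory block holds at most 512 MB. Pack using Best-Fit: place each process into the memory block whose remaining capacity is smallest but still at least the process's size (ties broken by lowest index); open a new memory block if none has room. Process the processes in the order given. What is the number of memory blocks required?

13

P1 (468 MB) → memory block 1 (remaining 44 MB)
P2 (468 MB) → memory block 2 (remaining 44 MB)
P3 (290 MB) → memory block 3 (remaining 222 MB)
P4 (409 MB) → memory block 4 (remaining 103 MB)
P5 (124 MB) → memory block 3 (remaining 98 MB)
P6 (297 MB) → memory block 5 (remaining 215 MB)
P7 (132 MB) → memory block 5 (remaining 83 MB)
P8 (313 MB) → memory block 6 (remaining 199 MB)
P9 (139 MB) → memory block 6 (remaining 60 MB)
P10 (329 MB) → memory block 7 (remaining 183 MB)
P11 (336 MB) → memory block 8 (remaining 176 MB)
P12 (281 MB) → memory block 9 (remaining 231 MB)
P13 (217 MB) → memory block 9 (remaining 14 MB)
P14 (329 MB) → memory block 10 (remaining 183 MB)
P15 (494 MB) → memory block 11 (remaining 18 MB)
P16 (269 MB) → memory block 12 (remaining 243 MB)
P17 (510 MB) → memory block 13 (remaining 2 MB)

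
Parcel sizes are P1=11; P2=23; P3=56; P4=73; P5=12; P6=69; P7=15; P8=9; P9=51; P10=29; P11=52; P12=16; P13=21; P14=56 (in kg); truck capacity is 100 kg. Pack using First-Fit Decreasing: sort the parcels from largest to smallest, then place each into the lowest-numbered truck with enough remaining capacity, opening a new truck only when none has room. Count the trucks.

6

Sorted descending: 73, 69, 56, 56, 52, 51, 29, 23, 21, 16, 15, 12, 11, 9.
Put 73 kg in truck 1; 27 kg remain.
Put 69 kg in truck 2; 31 kg remain.
Put 56 kg in truck 3; 44 kg remain.
Put 56 kg in truck 4; 44 kg remain.
Put 52 kg in truck 5; 48 kg remain.
Put 51 kg in truck 6; 49 kg remain.
Put 29 kg in truck 2; 2 kg remain.
Put 23 kg in truck 1; 4 kg remain.
Put 21 kg in truck 3; 23 kg remain.
Put 16 kg in truck 3; 7 kg remain.
Put 15 kg in truck 4; 29 kg remain.
Put 12 kg in truck 4; 17 kg remain.
Put 11 kg in truck 4; 6 kg remain.
Put 9 kg in truck 5; 39 kg remain.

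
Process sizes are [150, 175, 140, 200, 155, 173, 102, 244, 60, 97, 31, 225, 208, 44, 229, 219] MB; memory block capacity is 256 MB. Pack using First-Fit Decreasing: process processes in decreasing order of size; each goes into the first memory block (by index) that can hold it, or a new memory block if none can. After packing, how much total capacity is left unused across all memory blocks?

Sorted descending: 244, 229, 225, 219, 208, 200, 175, 173, 155, 150, 140, 102, 97, 60, 44, 31.
Put 244 MB in memory block 1; 12 MB remain.
Put 229 MB in memory block 2; 27 MB remain.
Put 225 MB in memory block 3; 31 MB remain.
Put 219 MB in memory block 4; 37 MB remain.
Put 208 MB in memory block 5; 48 MB remain.
Put 200 MB in memory block 6; 56 MB remain.
Put 175 MB in memory block 7; 81 MB remain.
Put 173 MB in memory block 8; 83 MB remain.
Put 155 MB in memory block 9; 101 MB remain.
Put 150 MB in memory block 10; 106 MB remain.
Put 140 MB in memory block 11; 116 MB remain.
Put 102 MB in memory block 10; 4 MB remain.
Put 97 MB in memory block 9; 4 MB remain.
Put 60 MB in memory block 7; 21 MB remain.
Put 44 MB in memory block 5; 4 MB remain.
Put 31 MB in memory block 3; 0 MB remain.
11 memory blocks × 256 MB = 2816 MB; used 2452 MB; unused 364 MB.

364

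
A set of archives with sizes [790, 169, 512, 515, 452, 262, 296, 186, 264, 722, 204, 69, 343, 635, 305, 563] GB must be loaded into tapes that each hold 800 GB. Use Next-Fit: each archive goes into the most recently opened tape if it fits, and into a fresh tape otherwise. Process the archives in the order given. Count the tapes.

10

Put 790 GB in tape 1; 10 GB remain.
Put 169 GB in tape 2; 631 GB remain.
Put 512 GB in tape 2; 119 GB remain.
Put 515 GB in tape 3; 285 GB remain.
Put 452 GB in tape 4; 348 GB remain.
Put 262 GB in tape 4; 86 GB remain.
Put 296 GB in tape 5; 504 GB remain.
Put 186 GB in tape 5; 318 GB remain.
Put 264 GB in tape 5; 54 GB remain.
Put 722 GB in tape 6; 78 GB remain.
Put 204 GB in tape 7; 596 GB remain.
Put 69 GB in tape 7; 527 GB remain.
Put 343 GB in tape 7; 184 GB remain.
Put 635 GB in tape 8; 165 GB remain.
Put 305 GB in tape 9; 495 GB remain.
Put 563 GB in tape 10; 237 GB remain.
Final tapes: [790] [169,512] [515] [452,262] [296,186,264] [722] [204,69,343] [635] [305] [563].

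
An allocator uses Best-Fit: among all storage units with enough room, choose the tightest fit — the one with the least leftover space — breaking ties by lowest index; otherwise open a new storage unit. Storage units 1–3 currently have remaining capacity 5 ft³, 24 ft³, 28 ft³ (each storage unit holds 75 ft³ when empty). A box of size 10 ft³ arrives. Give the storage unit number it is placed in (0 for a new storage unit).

2

Storage units with room: storage unit 2 (24 ft³), storage unit 3 (28 ft³).
Tightest fit is storage unit 2 with 24 ft³ free.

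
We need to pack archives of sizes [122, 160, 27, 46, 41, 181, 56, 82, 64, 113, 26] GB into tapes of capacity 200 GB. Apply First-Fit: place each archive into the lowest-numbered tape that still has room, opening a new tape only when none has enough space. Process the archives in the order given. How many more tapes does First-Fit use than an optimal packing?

First-Fit: [122,27,46] [160,26] [41,56,82] [181] [64,113] → 5 tapes.
Total size 918 GB; any packing needs at least ⌈918/200⌉ = 5 tapes.
So 5 is already optimal.

0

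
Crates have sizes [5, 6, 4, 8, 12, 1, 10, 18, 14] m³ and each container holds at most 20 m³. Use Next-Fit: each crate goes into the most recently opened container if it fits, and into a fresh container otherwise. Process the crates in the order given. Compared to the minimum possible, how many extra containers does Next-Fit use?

1

Next-Fit: [5,6,4] [8,12] [1,10] [18] [14] → 5 containers.
Total size 78 m³; any packing needs at least ⌈78/20⌉ = 4 containers.
An optimal packing achieves that bound: [18,1] [14,6] [12,8] [10,5,4] → 4 containers.
Excess: 5 − 4 = 1.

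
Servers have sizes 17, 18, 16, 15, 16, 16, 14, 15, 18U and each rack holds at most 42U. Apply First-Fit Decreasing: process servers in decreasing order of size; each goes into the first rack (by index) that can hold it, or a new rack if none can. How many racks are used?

Sorted descending: 18, 18, 17, 16, 16, 16, 15, 15, 14.
18U → rack 1 (remaining 24U)
18U → rack 1 (remaining 6U)
17U → rack 2 (remaining 25U)
16U → rack 2 (remaining 9U)
16U → rack 3 (remaining 26U)
16U → rack 3 (remaining 10U)
15U → rack 4 (remaining 27U)
15U → rack 4 (remaining 12U)
14U → rack 5 (remaining 28U)

5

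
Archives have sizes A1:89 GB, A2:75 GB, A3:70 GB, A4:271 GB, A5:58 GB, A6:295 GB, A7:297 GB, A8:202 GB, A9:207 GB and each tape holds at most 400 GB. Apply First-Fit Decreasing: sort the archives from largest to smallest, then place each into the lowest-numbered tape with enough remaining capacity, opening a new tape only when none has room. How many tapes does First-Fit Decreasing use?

Sorted descending: 297, 295, 271, 207, 202, 89, 75, 70, 58.
297 GB → tape 1 (remaining 103 GB)
295 GB → tape 2 (remaining 105 GB)
271 GB → tape 3 (remaining 129 GB)
207 GB → tape 4 (remaining 193 GB)
202 GB → tape 5 (remaining 198 GB)
89 GB → tape 1 (remaining 14 GB)
75 GB → tape 2 (remaining 30 GB)
70 GB → tape 3 (remaining 59 GB)
58 GB → tape 3 (remaining 1 GB)

5 tapes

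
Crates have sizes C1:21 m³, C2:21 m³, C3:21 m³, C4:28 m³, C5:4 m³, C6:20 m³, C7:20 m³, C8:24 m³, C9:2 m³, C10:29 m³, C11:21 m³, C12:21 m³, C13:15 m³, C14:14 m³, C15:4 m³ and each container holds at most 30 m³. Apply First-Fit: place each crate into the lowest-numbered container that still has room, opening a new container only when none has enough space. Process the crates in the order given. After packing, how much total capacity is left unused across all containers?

65

C1 (21 m³) → container 1 (remaining 9 m³)
C2 (21 m³) → container 2 (remaining 9 m³)
C3 (21 m³) → container 3 (remaining 9 m³)
C4 (28 m³) → container 4 (remaining 2 m³)
C5 (4 m³) → container 1 (remaining 5 m³)
C6 (20 m³) → container 5 (remaining 10 m³)
C7 (20 m³) → container 6 (remaining 10 m³)
C8 (24 m³) → container 7 (remaining 6 m³)
C9 (2 m³) → container 1 (remaining 3 m³)
C10 (29 m³) → container 8 (remaining 1 m³)
C11 (21 m³) → container 9 (remaining 9 m³)
C12 (21 m³) → container 10 (remaining 9 m³)
C13 (15 m³) → container 11 (remaining 15 m³)
C14 (14 m³) → container 11 (remaining 1 m³)
C15 (4 m³) → container 2 (remaining 5 m³)
11 containers × 30 m³ = 330 m³; used 265 m³; unused 65 m³.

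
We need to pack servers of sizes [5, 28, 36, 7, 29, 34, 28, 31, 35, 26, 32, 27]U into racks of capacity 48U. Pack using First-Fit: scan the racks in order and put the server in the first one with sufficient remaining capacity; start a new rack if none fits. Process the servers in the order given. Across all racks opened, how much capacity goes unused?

162

Put 5U in rack 1; 43U remain.
Put 28U in rack 1; 15U remain.
Put 36U in rack 2; 12U remain.
Put 7U in rack 1; 8U remain.
Put 29U in rack 3; 19U remain.
Put 34U in rack 4; 14U remain.
Put 28U in rack 5; 20U remain.
Put 31U in rack 6; 17U remain.
Put 35U in rack 7; 13U remain.
Put 26U in rack 8; 22U remain.
Put 32U in rack 9; 16U remain.
Put 27U in rack 10; 21U remain.
10 racks × 48U = 480U; used 318U; unused 162U.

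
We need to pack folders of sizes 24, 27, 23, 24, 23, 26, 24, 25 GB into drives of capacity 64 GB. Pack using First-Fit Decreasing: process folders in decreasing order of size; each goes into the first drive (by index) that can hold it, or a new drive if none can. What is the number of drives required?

4

Sorted descending: 27, 26, 25, 24, 24, 24, 23, 23.
drive 1: place 27 GB, 37 GB left
drive 1: place 26 GB, 11 GB left
drive 2: place 25 GB, 39 GB left
drive 2: place 24 GB, 15 GB left
drive 3: place 24 GB, 40 GB left
drive 3: place 24 GB, 16 GB left
drive 4: place 23 GB, 41 GB left
drive 4: place 23 GB, 18 GB left
Final drives: [27,26] [25,24] [24,24] [23,23].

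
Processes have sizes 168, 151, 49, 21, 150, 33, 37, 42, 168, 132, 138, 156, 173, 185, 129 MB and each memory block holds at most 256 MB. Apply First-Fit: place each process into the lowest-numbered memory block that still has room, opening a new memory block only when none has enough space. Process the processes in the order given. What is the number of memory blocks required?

Put 168 MB in memory block 1; 88 MB remain.
Put 151 MB in memory block 2; 105 MB remain.
Put 49 MB in memory block 1; 39 MB remain.
Put 21 MB in memory block 1; 18 MB remain.
Put 150 MB in memory block 3; 106 MB remain.
Put 33 MB in memory block 2; 72 MB remain.
Put 37 MB in memory block 2; 35 MB remain.
Put 42 MB in memory block 3; 64 MB remain.
Put 168 MB in memory block 4; 88 MB remain.
Put 132 MB in memory block 5; 124 MB remain.
Put 138 MB in memory block 6; 118 MB remain.
Put 156 MB in memory block 7; 100 MB remain.
Put 173 MB in memory block 8; 83 MB remain.
Put 185 MB in memory block 9; 71 MB remain.
Put 129 MB in memory block 10; 127 MB remain.

10 memory blocks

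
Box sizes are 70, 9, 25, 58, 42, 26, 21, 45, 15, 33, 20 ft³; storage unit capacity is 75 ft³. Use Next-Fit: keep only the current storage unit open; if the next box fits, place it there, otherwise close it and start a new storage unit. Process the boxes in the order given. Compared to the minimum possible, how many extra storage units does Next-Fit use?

Next-Fit: [70] [9,25] [58] [42,26] [21,45] [15,33,20] → 6 storage units.
Total size 364 ft³; any packing needs at least ⌈364/75⌉ = 5 storage units.
An optimal packing achieves that bound: [70] [58,15] [45,26] [42,33] [25,21,20,9] → 5 storage units.
Excess: 6 − 5 = 1.

1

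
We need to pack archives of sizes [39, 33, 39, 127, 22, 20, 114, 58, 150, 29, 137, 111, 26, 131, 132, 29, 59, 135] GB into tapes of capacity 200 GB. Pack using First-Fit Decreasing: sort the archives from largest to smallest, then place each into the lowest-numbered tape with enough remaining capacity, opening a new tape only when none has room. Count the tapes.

8

Sorted descending: 150, 137, 135, 132, 131, 127, 114, 111, 59, 58, 39, 39, 33, 29, 29, 26, 22, 20.
Put 150 GB in tape 1; 50 GB remain.
Put 137 GB in tape 2; 63 GB remain.
Put 135 GB in tape 3; 65 GB remain.
Put 132 GB in tape 4; 68 GB remain.
Put 131 GB in tape 5; 69 GB remain.
Put 127 GB in tape 6; 73 GB remain.
Put 114 GB in tape 7; 86 GB remain.
Put 111 GB in tape 8; 89 GB remain.
Put 59 GB in tape 2; 4 GB remain.
Put 58 GB in tape 3; 7 GB remain.
Put 39 GB in tape 1; 11 GB remain.
Put 39 GB in tape 4; 29 GB remain.
Put 33 GB in tape 5; 36 GB remain.
Put 29 GB in tape 4; 0 GB remain.
Put 29 GB in tape 5; 7 GB remain.
Put 26 GB in tape 6; 47 GB remain.
Put 22 GB in tape 6; 25 GB remain.
Put 20 GB in tape 6; 5 GB remain.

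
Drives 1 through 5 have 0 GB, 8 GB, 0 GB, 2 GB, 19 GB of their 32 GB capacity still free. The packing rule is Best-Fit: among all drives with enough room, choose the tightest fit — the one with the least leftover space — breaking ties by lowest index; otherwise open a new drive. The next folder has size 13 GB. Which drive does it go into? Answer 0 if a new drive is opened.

5

Drives with room: drive 5 (19 GB).
Tightest fit is drive 5 with 19 GB free.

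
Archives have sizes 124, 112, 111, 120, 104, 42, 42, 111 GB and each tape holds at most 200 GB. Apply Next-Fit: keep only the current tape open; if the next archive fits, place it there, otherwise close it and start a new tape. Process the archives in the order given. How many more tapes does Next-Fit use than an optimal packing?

0

Next-Fit: [124] [112] [111] [120] [104,42,42] [111] → 6 tapes.
6 archives exceed 100 GB (half the capacity), and no two of those can share a tape, so at least 6 tapes are needed.
So 6 is already optimal.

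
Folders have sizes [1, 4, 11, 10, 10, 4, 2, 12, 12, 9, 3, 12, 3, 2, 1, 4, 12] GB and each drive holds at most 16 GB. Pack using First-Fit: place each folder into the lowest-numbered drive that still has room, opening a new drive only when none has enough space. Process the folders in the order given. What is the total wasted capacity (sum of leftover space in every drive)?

16

1 GB → drive 1 (remaining 15 GB)
4 GB → drive 1 (remaining 11 GB)
11 GB → drive 1 (remaining 0 GB)
10 GB → drive 2 (remaining 6 GB)
10 GB → drive 3 (remaining 6 GB)
4 GB → drive 2 (remaining 2 GB)
2 GB → drive 2 (remaining 0 GB)
12 GB → drive 4 (remaining 4 GB)
12 GB → drive 5 (remaining 4 GB)
9 GB → drive 6 (remaining 7 GB)
3 GB → drive 3 (remaining 3 GB)
12 GB → drive 7 (remaining 4 GB)
3 GB → drive 3 (remaining 0 GB)
2 GB → drive 4 (remaining 2 GB)
1 GB → drive 4 (remaining 1 GB)
4 GB → drive 5 (remaining 0 GB)
12 GB → drive 8 (remaining 4 GB)
8 drives × 16 GB = 128 GB; used 112 GB; unused 16 GB.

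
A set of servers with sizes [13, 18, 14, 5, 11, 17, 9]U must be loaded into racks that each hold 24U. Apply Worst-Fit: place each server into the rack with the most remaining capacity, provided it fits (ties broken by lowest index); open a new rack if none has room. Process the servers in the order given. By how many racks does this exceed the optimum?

1

Worst-Fit: [13,5] [18] [14] [11,9] [17] → 5 racks.
Total size 87U; any packing needs at least ⌈87/24⌉ = 4 racks.
An optimal packing achieves that bound: [18,5] [17] [14,9] [13,11] → 4 racks.
Excess: 5 − 4 = 1.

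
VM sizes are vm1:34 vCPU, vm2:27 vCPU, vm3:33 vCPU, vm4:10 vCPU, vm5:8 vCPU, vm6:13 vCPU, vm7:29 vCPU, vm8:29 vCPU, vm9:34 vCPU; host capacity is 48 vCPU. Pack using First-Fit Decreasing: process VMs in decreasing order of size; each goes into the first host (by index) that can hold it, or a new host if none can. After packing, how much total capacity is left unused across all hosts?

71

Sorted descending: 34, 34, 33, 29, 29, 27, 13, 10, 8.
34 vCPU → host 1 (remaining 14 vCPU)
34 vCPU → host 2 (remaining 14 vCPU)
33 vCPU → host 3 (remaining 15 vCPU)
29 vCPU → host 4 (remaining 19 vCPU)
29 vCPU → host 5 (remaining 19 vCPU)
27 vCPU → host 6 (remaining 21 vCPU)
13 vCPU → host 1 (remaining 1 vCPU)
10 vCPU → host 2 (remaining 4 vCPU)
8 vCPU → host 3 (remaining 7 vCPU)
6 hosts × 48 vCPU = 288 vCPU; used 217 vCPU; unused 71 vCPU.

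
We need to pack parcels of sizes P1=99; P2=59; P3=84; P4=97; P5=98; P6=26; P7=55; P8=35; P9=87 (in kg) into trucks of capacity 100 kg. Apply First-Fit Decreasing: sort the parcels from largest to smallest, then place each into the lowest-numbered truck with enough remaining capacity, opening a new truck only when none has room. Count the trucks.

7 trucks

Sorted descending: 99, 98, 97, 87, 84, 59, 55, 35, 26.
Put 99 kg in truck 1; 1 kg remain.
Put 98 kg in truck 2; 2 kg remain.
Put 97 kg in truck 3; 3 kg remain.
Put 87 kg in truck 4; 13 kg remain.
Put 84 kg in truck 5; 16 kg remain.
Put 59 kg in truck 6; 41 kg remain.
Put 55 kg in truck 7; 45 kg remain.
Put 35 kg in truck 6; 6 kg remain.
Put 26 kg in truck 7; 19 kg remain.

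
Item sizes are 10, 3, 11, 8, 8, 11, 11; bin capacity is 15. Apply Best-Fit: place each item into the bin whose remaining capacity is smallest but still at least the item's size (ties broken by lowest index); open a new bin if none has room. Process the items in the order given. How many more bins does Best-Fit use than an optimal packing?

0

Best-Fit: [10,3] [11] [8] [8] [11] [11] → 6 bins.
6 items exceed 7.5 (half the capacity), and no two of those can share a bin, so at least 6 bins are needed.
So 6 is already optimal.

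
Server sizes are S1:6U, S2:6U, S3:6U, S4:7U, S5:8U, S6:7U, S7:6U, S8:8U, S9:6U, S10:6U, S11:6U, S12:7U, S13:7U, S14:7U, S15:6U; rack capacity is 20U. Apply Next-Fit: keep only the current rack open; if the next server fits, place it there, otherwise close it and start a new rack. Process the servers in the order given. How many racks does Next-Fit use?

Put S1 (6U) in rack 1; 14U remain.
Put S2 (6U) in rack 1; 8U remain.
Put S3 (6U) in rack 1; 2U remain.
Put S4 (7U) in rack 2; 13U remain.
Put S5 (8U) in rack 2; 5U remain.
Put S6 (7U) in rack 3; 13U remain.
Put S7 (6U) in rack 3; 7U remain.
Put S8 (8U) in rack 4; 12U remain.
Put S9 (6U) in rack 4; 6U remain.
Put S10 (6U) in rack 4; 0U remain.
Put S11 (6U) in rack 5; 14U remain.
Put S12 (7U) in rack 5; 7U remain.
Put S13 (7U) in rack 5; 0U remain.
Put S14 (7U) in rack 6; 13U remain.
Put S15 (6U) in rack 6; 7U remain.

6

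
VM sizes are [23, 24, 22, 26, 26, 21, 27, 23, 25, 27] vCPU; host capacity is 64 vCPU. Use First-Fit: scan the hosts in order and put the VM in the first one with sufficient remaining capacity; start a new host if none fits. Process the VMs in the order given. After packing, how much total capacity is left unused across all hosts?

76

host 1: place 23 vCPU, 41 vCPU left
host 1: place 24 vCPU, 17 vCPU left
host 2: place 22 vCPU, 42 vCPU left
host 2: place 26 vCPU, 16 vCPU left
host 3: place 26 vCPU, 38 vCPU left
host 3: place 21 vCPU, 17 vCPU left
host 4: place 27 vCPU, 37 vCPU left
host 4: place 23 vCPU, 14 vCPU left
host 5: place 25 vCPU, 39 vCPU left
host 5: place 27 vCPU, 12 vCPU left
5 hosts × 64 vCPU = 320 vCPU; used 244 vCPU; unused 76 vCPU.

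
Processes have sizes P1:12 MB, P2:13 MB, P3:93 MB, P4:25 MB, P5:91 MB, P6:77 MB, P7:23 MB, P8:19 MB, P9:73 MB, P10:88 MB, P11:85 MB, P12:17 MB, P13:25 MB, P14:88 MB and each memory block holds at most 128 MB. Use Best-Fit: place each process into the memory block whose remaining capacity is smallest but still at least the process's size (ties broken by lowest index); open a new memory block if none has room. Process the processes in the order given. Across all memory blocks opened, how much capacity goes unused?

167

Put P1 (12 MB) in memory block 1; 116 MB remain.
Put P2 (13 MB) in memory block 1; 103 MB remain.
Put P3 (93 MB) in memory block 1; 10 MB remain.
Put P4 (25 MB) in memory block 2; 103 MB remain.
Put P5 (91 MB) in memory block 2; 12 MB remain.
Put P6 (77 MB) in memory block 3; 51 MB remain.
Put P7 (23 MB) in memory block 3; 28 MB remain.
Put P8 (19 MB) in memory block 3; 9 MB remain.
Put P9 (73 MB) in memory block 4; 55 MB remain.
Put P10 (88 MB) in memory block 5; 40 MB remain.
Put P11 (85 MB) in memory block 6; 43 MB remain.
Put P12 (17 MB) in memory block 5; 23 MB remain.
Put P13 (25 MB) in memory block 6; 18 MB remain.
Put P14 (88 MB) in memory block 7; 40 MB remain.
7 memory blocks × 128 MB = 896 MB; used 729 MB; unused 167 MB.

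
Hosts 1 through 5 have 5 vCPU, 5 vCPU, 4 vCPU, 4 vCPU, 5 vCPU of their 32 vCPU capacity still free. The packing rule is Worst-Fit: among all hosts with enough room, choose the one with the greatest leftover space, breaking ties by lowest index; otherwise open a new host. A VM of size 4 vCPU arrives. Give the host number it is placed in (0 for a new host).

Hosts with room: host 1 (5 vCPU), host 2 (5 vCPU), host 3 (4 vCPU), host 4 (4 vCPU), host 5 (5 vCPU).
Most room is host 1 with 5 vCPU free.

1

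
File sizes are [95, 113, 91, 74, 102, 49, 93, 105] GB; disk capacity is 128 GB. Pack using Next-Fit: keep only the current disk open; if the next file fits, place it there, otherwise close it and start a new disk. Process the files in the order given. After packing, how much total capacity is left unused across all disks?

302

disk 1: place 95 GB, 33 GB left
disk 2: place 113 GB, 15 GB left
disk 3: place 91 GB, 37 GB left
disk 4: place 74 GB, 54 GB left
disk 5: place 102 GB, 26 GB left
disk 6: place 49 GB, 79 GB left
disk 7: place 93 GB, 35 GB left
disk 8: place 105 GB, 23 GB left
8 disks × 128 GB = 1024 GB; used 722 GB; unused 302 GB.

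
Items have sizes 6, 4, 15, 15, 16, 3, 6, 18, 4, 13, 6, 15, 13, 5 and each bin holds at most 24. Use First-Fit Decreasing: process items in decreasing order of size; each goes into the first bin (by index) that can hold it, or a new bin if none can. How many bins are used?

Sorted descending: 18, 16, 15, 15, 15, 13, 13, 6, 6, 6, 5, 4, 4, 3.
Put 18 in bin 1; 6 remain.
Put 16 in bin 2; 8 remain.
Put 15 in bin 3; 9 remain.
Put 15 in bin 4; 9 remain.
Put 15 in bin 5; 9 remain.
Put 13 in bin 6; 11 remain.
Put 13 in bin 7; 11 remain.
Put 6 in bin 1; 0 remain.
Put 6 in bin 2; 2 remain.
Put 6 in bin 3; 3 remain.
Put 5 in bin 4; 4 remain.
Put 4 in bin 4; 0 remain.
Put 4 in bin 5; 5 remain.
Put 3 in bin 3; 0 remain.

7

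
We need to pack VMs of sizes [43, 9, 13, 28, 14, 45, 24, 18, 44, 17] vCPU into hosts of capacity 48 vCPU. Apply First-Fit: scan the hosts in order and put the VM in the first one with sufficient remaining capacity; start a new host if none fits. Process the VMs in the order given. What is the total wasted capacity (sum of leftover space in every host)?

43 vCPU → host 1 (remaining 5 vCPU)
9 vCPU → host 2 (remaining 39 vCPU)
13 vCPU → host 2 (remaining 26 vCPU)
28 vCPU → host 3 (remaining 20 vCPU)
14 vCPU → host 2 (remaining 12 vCPU)
45 vCPU → host 4 (remaining 3 vCPU)
24 vCPU → host 5 (remaining 24 vCPU)
18 vCPU → host 3 (remaining 2 vCPU)
44 vCPU → host 6 (remaining 4 vCPU)
17 vCPU → host 5 (remaining 7 vCPU)
6 hosts × 48 vCPU = 288 vCPU; used 255 vCPU; unused 33 vCPU.

33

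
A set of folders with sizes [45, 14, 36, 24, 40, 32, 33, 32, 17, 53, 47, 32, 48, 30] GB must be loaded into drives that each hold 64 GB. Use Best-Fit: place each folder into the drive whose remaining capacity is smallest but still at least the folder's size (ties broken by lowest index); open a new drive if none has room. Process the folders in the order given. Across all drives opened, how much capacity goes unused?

93

Put 45 GB in drive 1; 19 GB remain.
Put 14 GB in drive 1; 5 GB remain.
Put 36 GB in drive 2; 28 GB remain.
Put 24 GB in drive 2; 4 GB remain.
Put 40 GB in drive 3; 24 GB remain.
Put 32 GB in drive 4; 32 GB remain.
Put 33 GB in drive 5; 31 GB remain.
Put 32 GB in drive 4; 0 GB remain.
Put 17 GB in drive 3; 7 GB remain.
Put 53 GB in drive 6; 11 GB remain.
Put 47 GB in drive 7; 17 GB remain.
Put 32 GB in drive 8; 32 GB remain.
Put 48 GB in drive 9; 16 GB remain.
Put 30 GB in drive 5; 1 GB remain.
9 drives × 64 GB = 576 GB; used 483 GB; unused 93 GB.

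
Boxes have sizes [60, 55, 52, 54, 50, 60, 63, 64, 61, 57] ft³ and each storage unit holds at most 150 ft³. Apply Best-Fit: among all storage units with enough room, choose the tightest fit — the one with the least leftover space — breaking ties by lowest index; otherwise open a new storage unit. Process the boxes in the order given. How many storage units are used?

5

60 ft³ → storage unit 1 (remaining 90 ft³)
55 ft³ → storage unit 1 (remaining 35 ft³)
52 ft³ → storage unit 2 (remaining 98 ft³)
54 ft³ → storage unit 2 (remaining 44 ft³)
50 ft³ → storage unit 3 (remaining 100 ft³)
60 ft³ → storage unit 3 (remaining 40 ft³)
63 ft³ → storage unit 4 (remaining 87 ft³)
64 ft³ → storage unit 4 (remaining 23 ft³)
61 ft³ → storage unit 5 (remaining 89 ft³)
57 ft³ → storage unit 5 (remaining 32 ft³)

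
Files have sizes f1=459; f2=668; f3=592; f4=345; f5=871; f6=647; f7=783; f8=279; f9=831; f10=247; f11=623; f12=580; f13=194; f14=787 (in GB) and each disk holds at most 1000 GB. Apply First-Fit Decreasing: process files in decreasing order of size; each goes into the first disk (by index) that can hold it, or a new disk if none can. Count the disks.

Sorted descending: 871, 831, 787, 783, 668, 647, 623, 592, 580, 459, 345, 279, 247, 194.
871 GB → disk 1 (remaining 129 GB)
831 GB → disk 2 (remaining 169 GB)
787 GB → disk 3 (remaining 213 GB)
783 GB → disk 4 (remaining 217 GB)
668 GB → disk 5 (remaining 332 GB)
647 GB → disk 6 (remaining 353 GB)
623 GB → disk 7 (remaining 377 GB)
592 GB → disk 8 (remaining 408 GB)
580 GB → disk 9 (remaining 420 GB)
459 GB → disk 10 (remaining 541 GB)
345 GB → disk 6 (remaining 8 GB)
279 GB → disk 5 (remaining 53 GB)
247 GB → disk 7 (remaining 130 GB)
194 GB → disk 3 (remaining 19 GB)

10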